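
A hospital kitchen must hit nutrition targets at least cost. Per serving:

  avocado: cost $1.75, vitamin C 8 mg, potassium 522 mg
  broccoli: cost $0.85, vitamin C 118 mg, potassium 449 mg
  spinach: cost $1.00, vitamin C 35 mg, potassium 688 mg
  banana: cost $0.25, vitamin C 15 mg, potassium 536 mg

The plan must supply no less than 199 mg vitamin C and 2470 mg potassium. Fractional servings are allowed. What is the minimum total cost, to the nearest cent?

$1.94

A basic optimal solution has at most two foods positive. Try each food alone and each pair with both targets met exactly.
avocado only: max(199/8, 2470/522) = 24.88 servings → $43.53.
broccoli only: max(199/118, 2470/449) = 5.501 servings → $4.68.
spinach only: max(199/35, 2470/688) = 5.686 servings → $5.69.
banana only: max(199/15, 2470/536) = 13.27 servings → $3.32.
avocado + broccoli with both tight: 3.484 servings and 1.45 servings → $7.33.
avocado + spinach with both targets exact would need a negative amount; discard.
avocado + banana: intersection lies outside the first quadrant.
broccoli + spinach with both tight: 0.7708 servings and 3.087 servings → $3.74.
broccoli + banana with both tight: 1.232 servings and 3.576 servings → $1.94.
spinach + banana: the both-tight solution has a negative serving — not a feasible corner.
The minimum over all feasible corners is $1.94.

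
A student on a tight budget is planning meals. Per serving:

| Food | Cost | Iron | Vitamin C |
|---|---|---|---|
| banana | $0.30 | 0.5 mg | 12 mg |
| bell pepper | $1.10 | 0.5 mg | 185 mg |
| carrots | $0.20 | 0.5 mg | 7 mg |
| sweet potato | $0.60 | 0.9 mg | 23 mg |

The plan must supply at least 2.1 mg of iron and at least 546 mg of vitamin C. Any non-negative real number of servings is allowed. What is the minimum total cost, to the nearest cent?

$3.45

For a min-cost LP with two ≥-constraints, a basic feasible solution has at most two positive variables.
banana only: max(2.1/0.5, 546/12) = 45.5 servings → $13.65.
bell pepper only: max(2.1/0.5, 546/185) = 4.2 servings → $4.62.
carrots only: max(2.1/0.5, 546/7) = 78 servings → $15.60.
sweet potato only: max(2.1/0.9, 546/23) = 23.74 servings → $14.24.
banana + bell pepper with both tight: 1.335 servings and 2.865 servings → $3.55.
banana + carrots with both targets exact would need a negative amount; discard.
banana + sweet potato: intersection lies outside the first quadrant.
bell pepper + carrots with both tight: 2.902 servings and 1.298 servings → $3.45.
bell pepper + sweet potato with both tight: 2.859 servings and 0.7452 servings → $3.59.
carrots + sweet potato: intersection lies outside the first quadrant.
The minimum over all feasible corners is $3.45.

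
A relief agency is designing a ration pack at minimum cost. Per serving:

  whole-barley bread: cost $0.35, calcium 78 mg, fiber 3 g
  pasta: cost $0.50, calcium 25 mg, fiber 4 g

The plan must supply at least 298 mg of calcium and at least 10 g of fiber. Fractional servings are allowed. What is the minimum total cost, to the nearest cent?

$1.34

For a min-cost LP with two ≥-constraints, a basic feasible solution has at most two positive variables.
whole-barley bread only: max(298/78, 10/3) = 3.821 servings → $1.34.
pasta only: max(298/25, 10/4) = 11.92 servings → $5.96.
whole-barley bread + pasta: the both-tight solution has a negative serving — not a feasible corner.
So the least-cost plan costs $1.34.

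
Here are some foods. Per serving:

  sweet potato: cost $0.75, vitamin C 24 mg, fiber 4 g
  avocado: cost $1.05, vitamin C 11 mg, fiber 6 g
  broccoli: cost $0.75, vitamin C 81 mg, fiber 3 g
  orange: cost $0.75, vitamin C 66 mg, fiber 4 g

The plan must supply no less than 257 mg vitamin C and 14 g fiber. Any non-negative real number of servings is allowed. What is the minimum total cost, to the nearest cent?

The cheapest plan sits at a corner of the feasible region — with two constraints it uses at most two foods.
sweet potato only: max(257/24, 14/4) = 10.71 servings → $8.03.
avocado only: max(257/11, 14/6) = 23.36 servings → $24.53.
broccoli only: max(257/81, 14/3) = 4.667 servings → $3.50.
orange only: max(257/66, 14/4) = 3.894 servings → $2.92.
sweet potato + avocado: intersection lies outside the first quadrant.
sweet potato + broccoli with both tight: 1.44 servings and 2.746 servings → $3.14.
sweet potato + orange with both targets exact would need a negative amount; discard.
avocado + broccoli with both tight: 0.8013 servings and 3.064 servings → $3.14.
avocado + orange: intersection lies outside the first quadrant.
broccoli + orange with both tight: 0.8254 servings and 2.881 servings → $2.78.
Cheapest feasible corner: $2.78.

$2.78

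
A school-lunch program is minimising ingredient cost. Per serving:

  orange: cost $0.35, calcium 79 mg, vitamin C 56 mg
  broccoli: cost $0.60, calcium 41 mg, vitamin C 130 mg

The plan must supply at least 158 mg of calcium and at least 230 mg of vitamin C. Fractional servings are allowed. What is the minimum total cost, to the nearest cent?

$1.19

This is a tiny linear program; its minimum lies at a vertex of the feasible set. List the vertices and price them.
orange only: max(158/79, 230/56) = 4.107 servings → $1.44.
broccoli only: max(158/41, 230/130) = 3.854 servings → $2.31.
orange + broccoli with both tight: 1.393 servings and 1.169 servings → $1.19.
So the least-cost plan costs $1.19.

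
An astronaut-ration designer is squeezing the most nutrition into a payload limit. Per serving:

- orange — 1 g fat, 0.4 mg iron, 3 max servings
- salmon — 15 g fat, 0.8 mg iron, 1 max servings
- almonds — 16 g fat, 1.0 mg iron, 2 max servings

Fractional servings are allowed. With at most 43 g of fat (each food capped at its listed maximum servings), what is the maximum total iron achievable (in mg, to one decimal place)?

Iron per g fat: orange 0.4, almonds 0.0625, salmon 0.05333.
Take 3 servings of orange: uses 3 g fat, +1.2 mg iron (running total 1.2 mg).
Take 2 servings of almonds: uses 32 g fat, +2.0 mg iron (running total 3.2 mg).
Take 0.5333 servings of salmon: uses 8 g fat, +0.4 mg iron (running total 3.6 mg).
Greedy by best ratio exhausts the fat allowance optimally: 3.6 mg.

3.6 mg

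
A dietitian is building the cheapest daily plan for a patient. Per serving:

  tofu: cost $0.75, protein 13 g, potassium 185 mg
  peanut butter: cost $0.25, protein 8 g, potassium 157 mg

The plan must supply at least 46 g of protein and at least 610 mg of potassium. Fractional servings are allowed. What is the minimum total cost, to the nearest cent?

$1.44

Two binding constraints pin down two serving amounts, so the optimal mix uses at most two foods. The candidates are each food alone (scaled to the tighter of protein/potassium) and each pair with both constraints tight.
tofu only: max(46/13, 610/185) = 3.538 servings → $2.65.
peanut butter only: max(46/8, 610/157) = 5.75 servings → $1.44.
tofu + peanut butter with both targets exact would need a negative amount; discard.
So the least-cost plan costs $1.44.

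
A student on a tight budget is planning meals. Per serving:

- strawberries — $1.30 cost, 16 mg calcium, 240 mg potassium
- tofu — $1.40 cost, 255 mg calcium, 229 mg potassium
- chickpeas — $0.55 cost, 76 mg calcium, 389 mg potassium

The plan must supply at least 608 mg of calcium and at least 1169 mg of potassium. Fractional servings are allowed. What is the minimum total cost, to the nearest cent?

With two linear requirements the optimum uses one or two foods; enumerate the corners.
strawberries only: max(608/16, 1169/240) = 38 servings → $49.40.
tofu only: max(608/255, 1169/229) = 5.105 servings → $7.15.
chickpeas only: max(608/76, 1169/389) = 8 servings → $4.40.
strawberries + tofu with both tight: 2.761 servings and 2.211 servings → $6.68.
strawberries + chickpeas: intersection lies outside the first quadrant.
tofu + chickpeas with both tight: 1.805 servings and 1.942 servings → $3.60.
Cheapest feasible corner: $3.60.

$3.60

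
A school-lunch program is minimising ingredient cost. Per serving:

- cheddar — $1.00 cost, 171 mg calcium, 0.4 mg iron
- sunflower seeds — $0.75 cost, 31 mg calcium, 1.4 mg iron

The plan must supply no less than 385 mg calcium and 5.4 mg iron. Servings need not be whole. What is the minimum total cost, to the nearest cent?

$4.18

Check every corner: each single food scaled to meet both minima, and each pair solved so both constraints bind.
cheddar only: max(385/171, 5.4/0.4) = 13.5 servings → $13.50.
sunflower seeds only: max(385/31, 5.4/1.4) = 12.42 servings → $9.31.
cheddar + sunflower seeds with both tight: 1.637 servings and 3.389 servings → $4.18.
The minimum over all feasible corners is $4.18.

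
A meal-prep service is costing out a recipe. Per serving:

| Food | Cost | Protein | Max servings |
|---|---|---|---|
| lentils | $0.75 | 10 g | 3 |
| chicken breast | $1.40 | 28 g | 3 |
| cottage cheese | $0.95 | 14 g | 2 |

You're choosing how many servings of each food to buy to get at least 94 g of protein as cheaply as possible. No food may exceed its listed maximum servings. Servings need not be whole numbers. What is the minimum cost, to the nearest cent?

Cost per g of protein: chicken breast $0.0500, cottage cheese $0.0679, lentils $0.0750.
Take 3 servings of chicken breast: +84.0 g protein for $4.20 (total $4.20, still need 10.0 g).
Take 0.7143 servings of cottage cheese: +10.0 g protein for $0.68 (total $4.88, still need 0.0 g).
Filling from the cheapest source first is optimal under one linear minimum: $4.88.

$4.88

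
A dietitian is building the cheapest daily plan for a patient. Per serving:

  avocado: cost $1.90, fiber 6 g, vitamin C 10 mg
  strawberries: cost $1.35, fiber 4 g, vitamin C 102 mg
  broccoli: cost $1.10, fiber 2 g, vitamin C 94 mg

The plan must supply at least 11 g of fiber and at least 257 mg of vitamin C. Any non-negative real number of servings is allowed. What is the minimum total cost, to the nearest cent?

For a min-cost LP with two ≥-constraints, a basic feasible solution has at most two positive variables.
avocado only: max(11/6, 257/10) = 25.7 servings → $48.83.
strawberries only: max(11/4, 257/102) = 2.75 servings → $3.71.
broccoli only: max(11/2, 257/94) = 5.5 servings → $6.05.
avocado + strawberries with both tight: 0.1643 servings and 2.503 servings → $3.69.
avocado + broccoli with both tight: 0.9559 servings and 2.632 servings → $4.71.
strawberries + broccoli with both targets exact would need a negative amount; discard.
The minimum over all feasible corners is $3.69.

$3.69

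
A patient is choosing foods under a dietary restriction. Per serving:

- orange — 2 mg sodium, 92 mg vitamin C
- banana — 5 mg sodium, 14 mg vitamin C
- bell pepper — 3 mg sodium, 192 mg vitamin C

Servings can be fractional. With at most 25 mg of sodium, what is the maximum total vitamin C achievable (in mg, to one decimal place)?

Vitamin C per mg sodium: bell pepper 64, orange 46, banana 2.8.
With no serving limits, spend the whole sodium allowance on bell pepper: 25 mg / 3 mg × 192 mg = 1600.0 mg.

1600.0 mg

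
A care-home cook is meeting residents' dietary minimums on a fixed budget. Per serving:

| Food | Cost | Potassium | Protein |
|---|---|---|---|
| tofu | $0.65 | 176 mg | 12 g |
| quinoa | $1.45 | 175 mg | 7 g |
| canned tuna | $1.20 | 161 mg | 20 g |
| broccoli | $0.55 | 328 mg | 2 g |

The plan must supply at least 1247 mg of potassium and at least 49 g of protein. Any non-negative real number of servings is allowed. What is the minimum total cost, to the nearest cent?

Minimising a linear cost over {potassium ≥ 1247, protein ≥ 49, servings ≥ 0} — the optimum is at a vertex, using one or two foods.
tofu only: max(1247/176, 49/12) = 7.085 servings → $4.61.
quinoa only: max(1247/175, 49/7) = 7.126 servings → $10.33.
canned tuna only: max(1247/161, 49/20) = 7.745 servings → $9.29.
broccoli only: max(1247/328, 49/2) = 24.5 servings → $13.47.
tofu + quinoa with both targets exact would need a negative amount; discard.
tofu + canned tuna with both targets exact would need a negative amount; discard.
tofu + broccoli with both tight: 3.789 servings and 1.769 servings → $3.44.
quinoa + canned tuna: intersection lies outside the first quadrant.
quinoa + broccoli with both tight: 6.977 servings and 0.07914 servings → $10.16.
canned tuna + broccoli with both tight: 2.177 servings and 2.733 servings → $4.12.
The minimum over all feasible corners is $3.44.

$3.44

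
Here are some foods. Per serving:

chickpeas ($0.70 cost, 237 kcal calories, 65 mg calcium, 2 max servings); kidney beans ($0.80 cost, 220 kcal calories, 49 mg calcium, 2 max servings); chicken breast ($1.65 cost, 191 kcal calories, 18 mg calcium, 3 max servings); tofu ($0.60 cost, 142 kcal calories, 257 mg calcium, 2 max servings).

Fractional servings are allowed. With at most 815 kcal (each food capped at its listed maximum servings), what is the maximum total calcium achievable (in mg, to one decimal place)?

Calcium per kcal: tofu 1.81, chickpeas 0.2743, kidney beans 0.2227, chicken breast 0.09424.
Take 2 servings of tofu: uses 284 kcal, +514.0 mg calcium (running total 514.0 mg).
Take 2 servings of chickpeas: uses 474 kcal, +130.0 mg calcium (running total 644.0 mg).
Take 0.2591 servings of kidney beans: uses 57 kcal, +12.7 mg calcium (running total 656.7 mg).
Filling greedily by calcium-per-kcal is optimal for one linear limit, giving 656.7 mg.

656.7 mg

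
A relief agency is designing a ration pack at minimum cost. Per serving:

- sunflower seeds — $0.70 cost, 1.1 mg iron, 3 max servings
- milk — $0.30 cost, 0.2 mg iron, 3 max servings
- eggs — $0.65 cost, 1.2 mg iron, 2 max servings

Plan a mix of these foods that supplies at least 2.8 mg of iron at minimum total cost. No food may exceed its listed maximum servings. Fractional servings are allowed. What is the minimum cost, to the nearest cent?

$1.55

Cost per mg of iron: eggs $0.5417, sunflower seeds $0.6364, milk $1.5000.
Take 2 servings of eggs: +2.4 mg iron for $1.30 (total $1.30, still need 0.4 mg).
Take 0.3636 servings of sunflower seeds: +0.4 mg iron for $0.25 (total $1.55, still need 0.0 mg).
Greedy by cheapest-per-mg is optimal for a single linear constraint, so the minimum cost is $1.55.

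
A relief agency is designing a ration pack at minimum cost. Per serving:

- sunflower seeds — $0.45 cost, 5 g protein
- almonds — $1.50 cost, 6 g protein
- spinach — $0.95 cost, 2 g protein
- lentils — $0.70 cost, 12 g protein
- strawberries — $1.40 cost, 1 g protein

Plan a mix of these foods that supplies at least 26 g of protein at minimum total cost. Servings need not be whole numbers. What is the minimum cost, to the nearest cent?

$1.52

Cost per g of protein: lentils $0.0583, sunflower seeds $0.0900, almonds $0.2500, spinach $0.4750, strawberries $1.4000.
With no serving limits, use only lentils: 26 g / 12 g = 2.167 servings × $0.70 = $1.52.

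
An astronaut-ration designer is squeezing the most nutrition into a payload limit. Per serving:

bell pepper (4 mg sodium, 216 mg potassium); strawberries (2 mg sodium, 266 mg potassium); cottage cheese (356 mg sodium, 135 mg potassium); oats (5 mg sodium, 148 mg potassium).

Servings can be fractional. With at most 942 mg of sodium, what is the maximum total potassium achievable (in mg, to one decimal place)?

125286.0 mg

Potassium per mg sodium: strawberries 133, bell pepper 54, oats 29.6, cottage cheese 0.3792.
With no serving limits, spend the whole sodium allowance on strawberries: 942 mg / 2 mg × 266 mg = 125286.0 mg.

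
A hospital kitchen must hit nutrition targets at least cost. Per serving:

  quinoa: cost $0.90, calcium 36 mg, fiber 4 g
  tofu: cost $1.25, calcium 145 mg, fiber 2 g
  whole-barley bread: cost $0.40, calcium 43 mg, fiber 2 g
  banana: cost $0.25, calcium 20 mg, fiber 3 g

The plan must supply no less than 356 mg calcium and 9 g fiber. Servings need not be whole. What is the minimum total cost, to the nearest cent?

This is a tiny linear program; its minimum lies at a vertex of the feasible set. List the vertices and price them.
quinoa only: max(356/36, 9/4) = 9.889 servings → $8.90.
tofu only: max(356/145, 9/2) = 4.5 servings → $5.62.
whole-barley bread only: max(356/43, 9/2) = 8.279 servings → $3.31.
banana only: max(356/20, 9/3) = 17.8 servings → $4.45.
quinoa + tofu with both tight: 1.167 servings and 2.165 servings → $3.76.
quinoa + whole-barley bread: the both-tight solution has a negative serving — not a feasible corner.
quinoa + banana with both targets exact would need a negative amount; discard.
tofu + whole-barley bread with both tight: 1.593 servings and 2.907 servings → $3.15.
tofu + banana with both tight: 2.248 servings and 1.501 servings → $3.19.
whole-barley bread + banana with both targets exact would need a negative amount; discard.
The minimum over all feasible corners is $3.15.

$3.15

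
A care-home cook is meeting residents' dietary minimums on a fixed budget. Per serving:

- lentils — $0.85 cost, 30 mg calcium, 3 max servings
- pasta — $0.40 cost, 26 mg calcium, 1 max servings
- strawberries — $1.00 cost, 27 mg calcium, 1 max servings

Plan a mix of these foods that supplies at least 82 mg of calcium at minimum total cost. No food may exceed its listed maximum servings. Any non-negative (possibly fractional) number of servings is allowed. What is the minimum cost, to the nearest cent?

$1.99

Cost per mg of calcium: pasta $0.0154, lentils $0.0283, strawberries $0.0370.
Take 1 serving of pasta: +26.0 mg calcium for $0.40 (total $0.40, still need 56.0 mg).
Take 1.867 servings of lentils: +56.0 mg calcium for $1.59 (total $1.99, still need 0.0 mg).
Greedy by cheapest-per-mg is optimal for a single linear constraint, so the minimum cost is $1.99.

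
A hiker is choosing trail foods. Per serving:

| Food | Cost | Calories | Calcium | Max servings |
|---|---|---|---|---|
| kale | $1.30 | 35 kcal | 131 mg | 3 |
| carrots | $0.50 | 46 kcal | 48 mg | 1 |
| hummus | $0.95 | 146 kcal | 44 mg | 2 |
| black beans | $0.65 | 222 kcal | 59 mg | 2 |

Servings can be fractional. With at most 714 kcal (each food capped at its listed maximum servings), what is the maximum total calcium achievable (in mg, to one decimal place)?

Calcium per kcal: kale 3.743, carrots 1.043, hummus 0.3014, black beans 0.2658.
Take 3 servings of kale: uses 105 kcal, +393.0 mg calcium (running total 393.0 mg).
Take 1 serving of carrots: uses 46 kcal, +48.0 mg calcium (running total 441.0 mg).
Take 2 servings of hummus: uses 292 kcal, +88.0 mg calcium (running total 529.0 mg).
Take 1.221 servings of black beans: uses 271 kcal, +72.0 mg calcium (running total 601.0 mg).
Greedy by best ratio exhausts the calories allowance optimally: 601.0 mg.

601.0 mg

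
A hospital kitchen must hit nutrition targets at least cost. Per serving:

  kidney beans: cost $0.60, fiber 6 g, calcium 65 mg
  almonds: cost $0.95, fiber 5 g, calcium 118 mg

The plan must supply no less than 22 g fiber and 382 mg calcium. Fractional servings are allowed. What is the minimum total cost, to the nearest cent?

$3.21

The cheapest plan sits at a corner of the feasible region — with two constraints it uses at most two foods.
kidney beans only: max(22/6, 382/65) = 5.877 servings → $3.53.
almonds only: max(22/5, 382/118) = 4.4 servings → $4.18.
kidney beans + almonds with both tight: 1.791 servings and 2.251 servings → $3.21.
So the least-cost plan costs $3.21.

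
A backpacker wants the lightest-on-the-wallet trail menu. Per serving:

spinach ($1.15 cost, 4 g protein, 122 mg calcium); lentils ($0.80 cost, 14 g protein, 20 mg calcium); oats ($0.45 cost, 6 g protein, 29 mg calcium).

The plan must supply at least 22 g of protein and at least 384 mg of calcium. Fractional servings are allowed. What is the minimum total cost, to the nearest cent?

$3.95

spinach only: max(22/4, 384/122) = 5.5 servings → $6.33.
lentils only: max(22/14, 384/20) = 19.2 servings → $15.36.
oats only: max(22/6, 384/29) = 13.24 servings → $5.96.
spinach + lentils with both tight: 3.032 servings and 0.7052 servings → $4.05.
spinach + oats with both tight: 2.705 servings and 1.864 servings → $3.95.
lentils + oats: intersection lies outside the first quadrant.
The minimum over all feasible corners is $3.95.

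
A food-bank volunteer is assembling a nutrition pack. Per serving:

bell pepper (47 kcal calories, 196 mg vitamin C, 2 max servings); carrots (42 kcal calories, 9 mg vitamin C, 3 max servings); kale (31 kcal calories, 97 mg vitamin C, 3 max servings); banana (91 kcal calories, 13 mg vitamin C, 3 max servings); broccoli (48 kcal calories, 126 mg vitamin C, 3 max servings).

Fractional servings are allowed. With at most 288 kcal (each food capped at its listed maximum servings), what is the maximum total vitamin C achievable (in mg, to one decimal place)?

948.1 mg

Vitamin C per kcal: bell pepper 4.17, kale 3.129, broccoli 2.625, carrots 0.2143, banana 0.1429.
Take 2 servings of bell pepper: uses 94 kcal, +392.0 mg vitamin C (running total 392.0 mg).
Take 3 servings of kale: uses 93 kcal, +291.0 mg vitamin C (running total 683.0 mg).
Take 2.104 servings of broccoli: uses 101 kcal, +265.1 mg vitamin C (running total 948.1 mg).
Filling greedily by vitamin C-per-kcal is optimal for one linear limit, giving 948.1 mg.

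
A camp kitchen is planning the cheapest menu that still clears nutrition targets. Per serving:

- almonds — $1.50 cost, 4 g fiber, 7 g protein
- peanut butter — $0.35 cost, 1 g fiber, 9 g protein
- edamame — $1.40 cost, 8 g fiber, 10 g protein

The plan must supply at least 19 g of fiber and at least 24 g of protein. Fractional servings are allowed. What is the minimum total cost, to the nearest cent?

An LP optimum is at a vertex; with two nutrient constraints at most two foods are used. Check each candidate.
almonds only: max(19/4, 24/7) = 4.75 servings → $7.12.
peanut butter only: max(19/1, 24/9) = 19 servings → $6.65.
edamame only: max(19/8, 24/10) = 2.4 servings → $3.36.
almonds + peanut butter with both targets exact would need a negative amount; discard.
almonds + edamame with both tight: 0.125 servings and 2.312 servings → $3.42.
peanut butter + edamame with both tight: 0.03226 servings and 2.371 servings → $3.33.
So the least-cost plan costs $3.33.

$3.33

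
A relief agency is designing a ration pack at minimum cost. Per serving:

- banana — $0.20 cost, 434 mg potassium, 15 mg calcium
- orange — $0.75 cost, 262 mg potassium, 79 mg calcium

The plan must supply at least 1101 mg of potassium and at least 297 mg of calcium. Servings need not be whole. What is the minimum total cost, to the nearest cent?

$2.84

Two binding constraints pin down two serving amounts, so the optimal mix uses at most two foods. The candidates are each food alone (scaled to the tighter of potassium/calcium) and each pair with both constraints tight.
banana only: max(1101/434, 297/15) = 19.8 servings → $3.96.
orange only: max(1101/262, 297/79) = 4.202 servings → $3.15.
banana + orange with both tight: 0.3019 servings and 3.702 servings → $2.84.
The minimum over all feasible corners is $2.84.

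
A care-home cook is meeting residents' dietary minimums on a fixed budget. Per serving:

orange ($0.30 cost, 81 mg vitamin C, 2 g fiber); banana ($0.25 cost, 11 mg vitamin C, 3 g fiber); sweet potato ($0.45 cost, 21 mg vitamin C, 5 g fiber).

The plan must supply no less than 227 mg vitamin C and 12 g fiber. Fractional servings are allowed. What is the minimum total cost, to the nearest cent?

$1.33

For a min-cost LP with two ≥-constraints, a basic feasible solution has at most two positive variables.
orange only: max(227/81, 12/2) = 6 servings → $1.80.
banana only: max(227/11, 12/3) = 20.64 servings → $5.16.
sweet potato only: max(227/21, 12/5) = 10.81 servings → $4.86.
orange + banana with both tight: 2.484 servings and 2.344 servings → $1.33.
orange + sweet potato with both tight: 2.433 servings and 1.427 servings → $1.37.
banana + sweet potato: the both-tight solution has a negative serving — not a feasible corner.
Cheapest feasible corner: $1.33.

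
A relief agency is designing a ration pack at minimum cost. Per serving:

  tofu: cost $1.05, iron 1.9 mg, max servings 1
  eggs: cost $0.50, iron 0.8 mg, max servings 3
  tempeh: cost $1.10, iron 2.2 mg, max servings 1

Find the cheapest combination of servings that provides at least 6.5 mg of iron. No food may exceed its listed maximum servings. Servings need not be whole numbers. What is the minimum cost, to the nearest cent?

$3.65

Cost per mg of iron: tempeh $0.5000, tofu $0.5526, eggs $0.6250.
Take 1 serving of tempeh: +2.2 mg iron for $1.10 (total $1.10, still need 4.3 mg).
Take 1 serving of tofu: +1.9 mg iron for $1.05 (total $2.15, still need 2.4 mg).
Take 3 servings of eggs: +2.4 mg iron for $1.50 (total $3.65, still need 0.0 mg).
Greedy by cheapest-per-mg is optimal for a single linear constraint, so the minimum cost is $3.65.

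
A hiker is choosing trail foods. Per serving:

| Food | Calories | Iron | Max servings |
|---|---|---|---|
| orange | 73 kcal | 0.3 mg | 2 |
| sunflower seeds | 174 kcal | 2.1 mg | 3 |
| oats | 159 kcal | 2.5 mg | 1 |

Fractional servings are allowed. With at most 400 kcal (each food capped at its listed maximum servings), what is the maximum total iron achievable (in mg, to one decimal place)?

Iron per kcal: oats 0.01572, sunflower seeds 0.01207, orange 0.00411.
Take 1 serving of oats: uses 159 kcal, +2.5 mg iron (running total 2.5 mg).
Take 1.385 servings of sunflower seeds: uses 241 kcal, +2.9 mg iron (running total 5.4 mg).
Filling greedily by iron-per-kcal is optimal for one linear limit, giving 5.4 mg.

5.4 mg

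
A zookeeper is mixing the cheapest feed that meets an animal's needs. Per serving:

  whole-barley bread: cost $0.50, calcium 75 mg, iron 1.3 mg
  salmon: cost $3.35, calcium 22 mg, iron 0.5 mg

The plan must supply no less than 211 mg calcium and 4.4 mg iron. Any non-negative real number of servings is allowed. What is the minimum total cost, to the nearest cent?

whole-barley bread only: max(211/75, 4.4/1.3) = 3.385 servings → $1.69.
salmon only: max(211/22, 4.4/0.5) = 9.591 servings → $32.13.
whole-barley bread + salmon with both tight: 0.9775 servings and 6.258 servings → $21.45.
Cheapest feasible corner: $1.69.

$1.69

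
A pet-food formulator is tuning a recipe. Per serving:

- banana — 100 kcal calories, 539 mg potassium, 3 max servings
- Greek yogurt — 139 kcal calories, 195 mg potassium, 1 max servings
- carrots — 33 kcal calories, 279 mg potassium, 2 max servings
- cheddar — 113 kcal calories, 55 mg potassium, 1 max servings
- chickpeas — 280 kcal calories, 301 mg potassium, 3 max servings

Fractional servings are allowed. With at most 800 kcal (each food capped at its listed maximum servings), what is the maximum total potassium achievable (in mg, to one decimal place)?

Potassium per kcal: carrots 8.455, banana 5.39, Greek yogurt 1.403, chickpeas 1.075, cheddar 0.4867.
Take 2 servings of carrots: uses 66 kcal, +558.0 mg potassium (running total 558.0 mg).
Take 3 servings of banana: uses 300 kcal, +1617.0 mg potassium (running total 2175.0 mg).
Take 1 serving of Greek yogurt: uses 139 kcal, +195.0 mg potassium (running total 2370.0 mg).
Take 1.054 servings of chickpeas: uses 295 kcal, +317.1 mg potassium (running total 2687.1 mg).
Greedy by best ratio exhausts the calories allowance optimally: 2687.1 mg.

2687.1 mg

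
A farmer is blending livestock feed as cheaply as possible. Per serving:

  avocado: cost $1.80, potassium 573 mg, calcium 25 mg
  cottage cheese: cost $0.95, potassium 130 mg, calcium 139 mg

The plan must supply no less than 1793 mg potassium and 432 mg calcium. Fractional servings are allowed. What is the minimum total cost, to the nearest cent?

$7.07

Check every corner: each single food scaled to meet both minima, and each pair solved so both constraints bind.
avocado only: max(1793/573, 432/25) = 17.28 servings → $31.10.
cottage cheese only: max(1793/130, 432/139) = 13.79 servings → $13.10.
avocado + cottage cheese with both tight: 2.527 servings and 2.653 servings → $7.07.
The minimum over all feasible corners is $7.07.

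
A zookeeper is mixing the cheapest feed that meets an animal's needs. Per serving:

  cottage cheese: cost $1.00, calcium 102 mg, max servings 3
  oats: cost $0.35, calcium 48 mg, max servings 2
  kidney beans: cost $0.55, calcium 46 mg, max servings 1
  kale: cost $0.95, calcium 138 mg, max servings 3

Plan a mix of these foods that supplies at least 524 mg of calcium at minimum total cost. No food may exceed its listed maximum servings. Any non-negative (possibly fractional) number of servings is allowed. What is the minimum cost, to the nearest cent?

$3.69

Cost per mg of calcium: kale $0.0069, oats $0.0073, cottage cheese $0.0098, kidney beans $0.0120.
Take 3 servings of kale: +414.0 mg calcium for $2.85 (total $2.85, still need 110.0 mg).
Take 2 servings of oats: +96.0 mg calcium for $0.70 (total $3.55, still need 14.0 mg).
Take 0.1373 servings of cottage cheese: +14.0 mg calcium for $0.14 (total $3.69, still need 0.0 mg).
Greedy by cheapest-per-mg is optimal for a single linear constraint, so the minimum cost is $3.69.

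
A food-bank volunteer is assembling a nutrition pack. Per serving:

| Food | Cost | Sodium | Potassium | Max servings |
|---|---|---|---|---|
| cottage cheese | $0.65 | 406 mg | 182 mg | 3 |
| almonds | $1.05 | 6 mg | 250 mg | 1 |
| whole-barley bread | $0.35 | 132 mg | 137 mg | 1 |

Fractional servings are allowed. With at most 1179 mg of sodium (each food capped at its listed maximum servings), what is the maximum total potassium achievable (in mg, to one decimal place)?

853.7 mg

Potassium per mg sodium: almonds 41.67, whole-barley bread 1.038, cottage cheese 0.4483.
Take 1 serving of almonds: uses 6 mg sodium, +250.0 mg potassium (running total 250.0 mg).
Take 1 serving of whole-barley bread: uses 132 mg sodium, +137.0 mg potassium (running total 387.0 mg).
Take 2.564 servings of cottage cheese: uses 1041 mg sodium, +466.7 mg potassium (running total 853.7 mg).
Filling greedily by potassium-per-mg sodium is optimal for one linear limit, giving 853.7 mg.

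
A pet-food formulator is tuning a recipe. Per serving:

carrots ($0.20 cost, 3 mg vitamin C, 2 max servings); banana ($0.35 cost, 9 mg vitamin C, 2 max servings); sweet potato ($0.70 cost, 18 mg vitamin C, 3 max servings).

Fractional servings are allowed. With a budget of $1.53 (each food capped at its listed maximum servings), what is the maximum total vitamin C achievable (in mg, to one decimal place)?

39.3 mg

Vitamin C per dollar: banana 25.71, sweet potato 25.71, carrots 15.
Take 2 servings of banana: spends $0.70, +18.0 mg vitamin C (running total 18.0 mg).
Take 1.186 servings of sweet potato: spends $0.83, +21.3 mg vitamin C (running total 39.3 mg).
Filling greedily by vitamin C-per-dollar is optimal for one linear limit, giving 39.3 mg.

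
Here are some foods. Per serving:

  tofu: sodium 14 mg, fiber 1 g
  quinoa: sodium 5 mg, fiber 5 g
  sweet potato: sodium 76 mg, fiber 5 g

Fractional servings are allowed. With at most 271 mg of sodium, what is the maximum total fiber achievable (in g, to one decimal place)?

Fiber per mg sodium: quinoa 1, tofu 0.07143, sweet potato 0.06579.
With no serving limits, spend the whole sodium allowance on quinoa: 271 mg / 5 mg × 5 g = 271.0 g.

271.0 g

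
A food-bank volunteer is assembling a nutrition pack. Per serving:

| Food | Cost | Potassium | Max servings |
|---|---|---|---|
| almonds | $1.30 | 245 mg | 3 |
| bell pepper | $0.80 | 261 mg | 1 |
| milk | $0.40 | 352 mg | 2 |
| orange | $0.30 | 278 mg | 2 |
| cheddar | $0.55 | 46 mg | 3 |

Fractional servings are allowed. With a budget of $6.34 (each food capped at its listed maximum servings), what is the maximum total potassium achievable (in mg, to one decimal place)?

Potassium per dollar: orange 926.7, milk 880, bell pepper 326.2, almonds 188.5, cheddar 83.64.
Take 2 servings of orange: spends $0.60, +556.0 mg potassium (running total 556.0 mg).
Take 2 servings of milk: spends $0.80, +704.0 mg potassium (running total 1260.0 mg).
Take 1 serving of bell pepper: spends $0.80, +261.0 mg potassium (running total 1521.0 mg).
Take 3 servings of almonds: spends $3.90, +735.0 mg potassium (running total 2256.0 mg).
Take 0.4364 servings of cheddar: spends $0.24, +20.1 mg potassium (running total 2276.1 mg).
Filling greedily by potassium-per-dollar is optimal for one linear limit, giving 2276.1 mg.

2276.1 mg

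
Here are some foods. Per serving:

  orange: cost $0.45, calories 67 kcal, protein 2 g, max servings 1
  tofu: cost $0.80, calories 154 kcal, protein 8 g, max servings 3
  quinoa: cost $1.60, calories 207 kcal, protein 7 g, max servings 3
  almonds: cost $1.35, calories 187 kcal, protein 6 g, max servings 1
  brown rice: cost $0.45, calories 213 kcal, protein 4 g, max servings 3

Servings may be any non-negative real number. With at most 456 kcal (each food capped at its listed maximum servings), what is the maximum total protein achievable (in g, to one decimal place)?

23.7 g

Protein per kcal: tofu 0.05195, quinoa 0.03382, almonds 0.03209, orange 0.02985, brown rice 0.01878.
Take 2.961 servings of tofu: uses 456 kcal, +23.7 g protein (running total 23.7 g).
Greedy by best ratio exhausts the calories allowance optimally: 23.7 g.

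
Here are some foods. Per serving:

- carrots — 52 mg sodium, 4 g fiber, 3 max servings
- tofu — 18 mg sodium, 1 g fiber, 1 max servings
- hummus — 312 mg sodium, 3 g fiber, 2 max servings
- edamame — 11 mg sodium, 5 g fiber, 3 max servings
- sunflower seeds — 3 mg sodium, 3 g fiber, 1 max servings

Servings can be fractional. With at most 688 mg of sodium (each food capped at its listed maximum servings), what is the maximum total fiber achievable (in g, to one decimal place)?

Fiber per mg sodium: sunflower seeds 1, edamame 0.4545, carrots 0.07692, tofu 0.05556, hummus 0.009615.
Take 1 serving of sunflower seeds: uses 3 mg sodium, +3.0 g fiber (running total 3.0 g).
Take 3 servings of edamame: uses 33 mg sodium, +15.0 g fiber (running total 18.0 g).
Take 3 servings of carrots: uses 156 mg sodium, +12.0 g fiber (running total 30.0 g).
Take 1 serving of tofu: uses 18 mg sodium, +1.0 g fiber (running total 31.0 g).
Take 1.532 servings of hummus: uses 478 mg sodium, +4.6 g fiber (running total 35.6 g).
Filling greedily by fiber-per-mg sodium is optimal for one linear limit, giving 35.6 g.

35.6 g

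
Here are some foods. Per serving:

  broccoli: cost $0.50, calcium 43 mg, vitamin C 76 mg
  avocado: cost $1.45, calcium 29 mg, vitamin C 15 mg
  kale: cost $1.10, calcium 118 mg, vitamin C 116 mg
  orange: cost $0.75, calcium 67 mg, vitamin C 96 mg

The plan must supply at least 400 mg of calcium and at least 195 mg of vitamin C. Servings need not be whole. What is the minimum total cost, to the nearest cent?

$3.73

Compare the cost at each extreme point of the feasible region.
broccoli only: max(400/43, 195/76) = 9.302 servings → $4.65.
avocado only: max(400/29, 195/15) = 13.79 servings → $20.00.
kale only: max(400/118, 195/116) = 3.39 servings → $3.73.
orange only: max(400/67, 195/96) = 5.97 servings → $4.48.
broccoli + avocado: intersection lies outside the first quadrant.
broccoli + kale: the both-tight solution has a negative serving — not a feasible corner.
broccoli + orange with both targets exact would need a negative amount; discard.
avocado + kale: intersection lies outside the first quadrant.
avocado + orange with both targets exact would need a negative amount; discard.
kale + orange: the both-tight solution has a negative serving — not a feasible corner.
So the least-cost plan costs $3.73.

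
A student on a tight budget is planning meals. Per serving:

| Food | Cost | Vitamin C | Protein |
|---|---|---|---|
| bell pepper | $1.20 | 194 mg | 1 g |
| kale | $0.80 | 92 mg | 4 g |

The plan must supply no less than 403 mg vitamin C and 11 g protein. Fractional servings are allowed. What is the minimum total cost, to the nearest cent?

$3.08

Compare the cost at each extreme point of the feasible region.
bell pepper only: max(403/194, 11/1) = 11 servings → $13.20.
kale only: max(403/92, 11/4) = 4.38 servings → $3.50.
bell pepper + kale with both tight: 0.8772 servings and 2.531 servings → $3.08.
Cheapest feasible corner: $3.08.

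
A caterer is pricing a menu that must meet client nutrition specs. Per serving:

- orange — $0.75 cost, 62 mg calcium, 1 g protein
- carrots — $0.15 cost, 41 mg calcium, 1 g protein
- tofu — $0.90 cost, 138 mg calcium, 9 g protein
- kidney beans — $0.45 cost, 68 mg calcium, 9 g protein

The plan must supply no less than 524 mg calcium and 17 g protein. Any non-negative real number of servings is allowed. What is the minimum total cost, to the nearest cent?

$2.03

The cheapest plan sits at a corner of the feasible region — with two constraints it uses at most two foods.
orange only: max(524/62, 17/1) = 17 servings → $12.75.
carrots only: max(524/41, 17/1) = 17 servings → $2.55.
tofu only: max(524/138, 17/9) = 3.797 servings → $3.42.
kidney beans only: max(524/68, 17/9) = 7.706 servings → $3.47.
orange + carrots with both targets exact would need a negative amount; discard.
orange + tofu with both tight: 5.643 servings and 1.262 servings → $5.37.
orange + kidney beans with both tight: 7.265 servings and 1.082 servings → $5.94.
carrots + tofu with both tight: 10.26 servings and 0.7489 servings → $2.21.
carrots + kidney beans with both tight: 11.83 servings and 0.5748 servings → $2.03.
tofu + kidney beans: intersection lies outside the first quadrant.
The minimum over all feasible corners is $2.03.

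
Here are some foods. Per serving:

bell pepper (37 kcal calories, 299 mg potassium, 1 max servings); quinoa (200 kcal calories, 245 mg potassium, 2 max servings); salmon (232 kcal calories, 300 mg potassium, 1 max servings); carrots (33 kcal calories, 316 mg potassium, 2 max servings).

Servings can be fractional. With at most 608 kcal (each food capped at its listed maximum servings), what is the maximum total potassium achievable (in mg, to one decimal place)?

1565.4 mg

Potassium per kcal: carrots 9.576, bell pepper 8.081, salmon 1.293, quinoa 1.225.
Take 2 servings of carrots: uses 66 kcal, +632.0 mg potassium (running total 632.0 mg).
Take 1 serving of bell pepper: uses 37 kcal, +299.0 mg potassium (running total 931.0 mg).
Take 1 serving of salmon: uses 232 kcal, +300.0 mg potassium (running total 1231.0 mg).
Take 1.365 servings of quinoa: uses 273 kcal, +334.4 mg potassium (running total 1565.4 mg).
Filling greedily by potassium-per-kcal is optimal for one linear limit, giving 1565.4 mg.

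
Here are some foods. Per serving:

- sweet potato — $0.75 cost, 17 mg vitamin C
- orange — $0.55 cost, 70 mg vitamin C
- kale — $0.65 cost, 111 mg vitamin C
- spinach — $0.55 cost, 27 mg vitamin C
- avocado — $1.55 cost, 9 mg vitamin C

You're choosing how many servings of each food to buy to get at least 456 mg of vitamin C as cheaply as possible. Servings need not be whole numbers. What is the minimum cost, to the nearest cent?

$2.67

Cost per mg of vitamin C: kale $0.0059, orange $0.0079, spinach $0.0204, sweet potato $0.0441, avocado $0.1722.
With no serving limits, use only kale: 456 mg / 111 mg = 4.108 servings × $0.65 = $2.67.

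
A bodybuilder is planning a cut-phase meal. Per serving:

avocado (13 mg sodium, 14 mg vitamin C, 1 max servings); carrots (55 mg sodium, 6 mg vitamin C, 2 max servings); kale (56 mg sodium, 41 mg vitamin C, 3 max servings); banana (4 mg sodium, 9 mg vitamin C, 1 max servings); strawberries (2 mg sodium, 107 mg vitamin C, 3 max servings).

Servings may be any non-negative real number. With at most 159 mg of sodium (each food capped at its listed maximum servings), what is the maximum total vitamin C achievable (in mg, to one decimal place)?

443.6 mg

Vitamin C per mg sodium: strawberries 53.5, banana 2.25, avocado 1.077, kale 0.7321, carrots 0.1091.
Take 3 servings of strawberries: uses 6 mg sodium, +321.0 mg vitamin C (running total 321.0 mg).
Take 1 serving of banana: uses 4 mg sodium, +9.0 mg vitamin C (running total 330.0 mg).
Take 1 serving of avocado: uses 13 mg sodium, +14.0 mg vitamin C (running total 344.0 mg).
Take 2.429 servings of kale: uses 136 mg sodium, +99.6 mg vitamin C (running total 443.6 mg).
Greedy by best ratio exhausts the sodium allowance optimally: 443.6 mg.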